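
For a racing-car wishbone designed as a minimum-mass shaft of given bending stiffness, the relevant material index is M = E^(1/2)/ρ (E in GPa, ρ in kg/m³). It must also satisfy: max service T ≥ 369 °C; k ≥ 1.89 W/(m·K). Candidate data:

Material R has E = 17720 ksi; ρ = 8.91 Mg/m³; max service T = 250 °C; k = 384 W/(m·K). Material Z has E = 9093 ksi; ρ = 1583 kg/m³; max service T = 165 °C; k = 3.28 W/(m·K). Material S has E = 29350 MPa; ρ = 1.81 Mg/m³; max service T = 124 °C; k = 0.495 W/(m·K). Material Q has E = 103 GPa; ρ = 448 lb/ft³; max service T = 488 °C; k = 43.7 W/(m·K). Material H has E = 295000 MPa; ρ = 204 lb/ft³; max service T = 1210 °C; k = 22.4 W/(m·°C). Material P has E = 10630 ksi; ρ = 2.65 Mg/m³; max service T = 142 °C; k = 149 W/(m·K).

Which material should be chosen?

Screen on constraints: max service T ≥ 369 °C; k ≥ 1.89 W/(m·K). Survivors: material Q, material H.
After converting to SI:
  material Q: E = 103.0 GPa, ρ = 7176 kg/m³
  material H: E = 295.0 GPa, ρ = 3268 kg/m³
  material H: M = 5.26×10⁻³
  material Q: M = 1.41×10⁻³
Highest index: material H.

material H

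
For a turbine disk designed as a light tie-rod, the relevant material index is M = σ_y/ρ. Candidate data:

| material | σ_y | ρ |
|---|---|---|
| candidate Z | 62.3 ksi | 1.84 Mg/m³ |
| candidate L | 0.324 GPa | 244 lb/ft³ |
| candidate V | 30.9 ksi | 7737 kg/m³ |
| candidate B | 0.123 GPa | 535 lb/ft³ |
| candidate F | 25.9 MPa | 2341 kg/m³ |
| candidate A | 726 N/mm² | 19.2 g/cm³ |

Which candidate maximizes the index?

candidate Z

After converting to SI:
  candidate Z: σ_y = 429.5 MPa, ρ = 1840 kg/m³
  candidate L: σ_y = 324.0 MPa, ρ = 3909 kg/m³
  candidate V: σ_y = 213.0 MPa, ρ = 7737 kg/m³
  candidate B: σ_y = 123.0 MPa, ρ = 8570 kg/m³
  candidate F: σ_y = 25.90 MPa, ρ = 2341 kg/m³
  candidate A: σ_y = 726.0 MPa, ρ = 19200 kg/m³
  candidate Z: M = 233 kN·m/kg
  candidate L: M = 82.9 kN·m/kg
  candidate A: M = 37.8 kN·m/kg
  candidate V: M = 27.5 kN·m/kg
  candidate B: M = 14.4 kN·m/kg
  candidate F: M = 11.1 kN·m/kg
The maximum is for candidate Z.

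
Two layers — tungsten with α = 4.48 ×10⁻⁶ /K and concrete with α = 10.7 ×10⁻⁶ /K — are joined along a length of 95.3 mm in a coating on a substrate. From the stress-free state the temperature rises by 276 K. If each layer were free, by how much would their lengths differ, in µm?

Δα = |4.48 − 10.7|×10⁻⁶/K = 6.22×10⁻⁶/K.
ΔL_mismatch = Δα·L·ΔT = 6.22×10⁻⁶ × 95.3 mm × 276.0 K = 164 µm.

164 µm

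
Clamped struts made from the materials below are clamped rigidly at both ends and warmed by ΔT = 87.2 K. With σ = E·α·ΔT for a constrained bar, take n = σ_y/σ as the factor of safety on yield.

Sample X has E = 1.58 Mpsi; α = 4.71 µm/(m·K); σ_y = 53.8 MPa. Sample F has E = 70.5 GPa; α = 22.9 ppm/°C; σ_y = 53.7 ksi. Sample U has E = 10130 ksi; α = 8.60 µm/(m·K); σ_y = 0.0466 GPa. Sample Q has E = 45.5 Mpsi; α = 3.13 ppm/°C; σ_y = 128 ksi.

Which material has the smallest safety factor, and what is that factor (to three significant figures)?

sample U, n = 0.890

Converting E to GPa, α to ×10⁻⁶/K, σ_y to MPa, then σ and n for each:
  sample X: E = 10.89, α = 4.71, σ_y = 53.80 → σ = 4.47 MPa, n = 12.0
  sample F: E = 70.50, α = 22.9, σ_y = 370.2 → σ = 141 MPa, n = 2.63
  sample U: E = 69.84, α = 8.60, σ_y = 46.60 → σ = 52.4 MPa, n = 0.890
  sample Q: E = 313.7, α = 3.13, σ_y = 882.5 → σ = 85.6 MPa, n = 10.3
Sample U has the lowest safety factor, n = 0.890.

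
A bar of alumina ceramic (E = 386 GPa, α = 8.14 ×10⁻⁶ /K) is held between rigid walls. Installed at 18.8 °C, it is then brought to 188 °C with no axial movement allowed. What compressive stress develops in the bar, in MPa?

ΔT = 169.2 K. Constrained thermal stress σ = E·α·ΔT = 386.0×10³ MPa × 8.14×10⁻⁶ × 169.2 = 532 MPa (compressive).

532 MPa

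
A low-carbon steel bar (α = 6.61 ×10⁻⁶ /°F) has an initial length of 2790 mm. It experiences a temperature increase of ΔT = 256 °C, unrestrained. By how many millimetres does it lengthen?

8.50 mm

Convert α: 6.61×10⁻⁶/°F × (9/5) = 11.9×10⁻⁶/K.
ΔL = α·L₀·ΔT = 11.9×10⁻⁶ × 2790 mm × 256.0 K = 8.50 mm.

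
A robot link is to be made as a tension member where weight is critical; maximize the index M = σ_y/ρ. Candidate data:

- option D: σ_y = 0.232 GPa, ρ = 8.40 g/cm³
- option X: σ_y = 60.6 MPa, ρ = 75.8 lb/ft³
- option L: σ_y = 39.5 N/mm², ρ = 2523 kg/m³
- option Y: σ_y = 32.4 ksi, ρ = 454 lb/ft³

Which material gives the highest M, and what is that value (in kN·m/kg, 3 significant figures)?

option X, M = 49.9 kN·m/kg

In SI units:
  option D: σ_y = 232.0 MPa, ρ = 8400 kg/m³
  option X: σ_y = 60.60 MPa, ρ = 1214 kg/m³
  option L: σ_y = 39.50 MPa, ρ = 2523 kg/m³
  option Y: σ_y = 223.4 MPa, ρ = 7272 kg/m³
  option X: M = 49.9 kN·m/kg
  option Y: M = 30.7 kN·m/kg
  option D: M = 27.6 kN·m/kg
  option L: M = 15.7 kN·m/kg
Highest index: option X.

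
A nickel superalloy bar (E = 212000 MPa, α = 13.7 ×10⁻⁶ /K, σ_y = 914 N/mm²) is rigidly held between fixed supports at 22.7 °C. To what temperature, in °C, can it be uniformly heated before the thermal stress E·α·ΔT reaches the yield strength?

337 °C

E = 212000 MPa = 212.0 GPa.
σ_y = 914 N/mm² = 914.0 MPa.
E·α·ΔT = 914.0 MPa ⇒ ΔT = 914.0 / (212.0×10³ × 13.7×10⁻⁶) = 314.7 K.
T = 22.7 + 314.7 = 337.4 °C.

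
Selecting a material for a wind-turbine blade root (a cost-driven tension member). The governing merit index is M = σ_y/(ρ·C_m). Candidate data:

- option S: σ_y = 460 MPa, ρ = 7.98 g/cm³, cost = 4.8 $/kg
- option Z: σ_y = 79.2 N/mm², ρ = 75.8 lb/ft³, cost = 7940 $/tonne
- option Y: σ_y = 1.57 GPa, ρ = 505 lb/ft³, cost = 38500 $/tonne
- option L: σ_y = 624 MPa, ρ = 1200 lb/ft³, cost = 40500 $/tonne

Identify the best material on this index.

option S

After converting to SI:
  option S: σ_y = 460.0 MPa, ρ = 7980 kg/m³, cost = 4.800 $/kg
  option Z: σ_y = 79.20 MPa, ρ = 1214 kg/m³, cost = 7.940 $/kg
  option Y: σ_y = 1570 MPa, ρ = 8089 kg/m³, cost = 38.50 $/kg
  option L: σ_y = 624.0 MPa, ρ = 19220 kg/m³, cost = 40.50 $/kg
  option S: M = 12.0 kN·m per $
  option Z: M = 8.22 kN·m per $
  option Y: M = 5.04 kN·m per $
  option L: M = 0.802 kN·m per $
Option S ranks first.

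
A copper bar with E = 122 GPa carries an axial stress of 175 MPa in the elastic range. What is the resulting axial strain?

ε = σ/E = 175 / 122000 = 1.43×10⁻³.

1.43×10⁻³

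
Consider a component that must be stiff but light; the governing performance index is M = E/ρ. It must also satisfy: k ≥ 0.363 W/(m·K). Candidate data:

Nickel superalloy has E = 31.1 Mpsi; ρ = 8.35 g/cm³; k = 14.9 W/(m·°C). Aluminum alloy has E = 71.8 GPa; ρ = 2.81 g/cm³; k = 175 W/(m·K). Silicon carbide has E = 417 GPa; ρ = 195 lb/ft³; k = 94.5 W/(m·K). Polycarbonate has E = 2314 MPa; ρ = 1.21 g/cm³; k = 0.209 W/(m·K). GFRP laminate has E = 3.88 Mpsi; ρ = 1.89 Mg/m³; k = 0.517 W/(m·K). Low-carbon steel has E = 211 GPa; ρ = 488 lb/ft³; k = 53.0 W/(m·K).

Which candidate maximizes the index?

Screen on constraints: k ≥ 0.363 W/(m·K). Survivors: nickel superalloy, aluminum alloy, silicon carbide, GFRP laminate, low-carbon steel.
Putting every candidate on a common basis:
  nickel superalloy: E = 214.4 GPa, ρ = 8350 kg/m³
  aluminum alloy: E = 71.80 GPa, ρ = 2810 kg/m³
  silicon carbide: E = 417.0 GPa, ρ = 3124 kg/m³
  GFRP laminate: E = 26.75 GPa, ρ = 1890 kg/m³
  low-carbon steel: E = 211.0 GPa, ρ = 7817 kg/m³
  silicon carbide: M = 133 MN·m/kg
  low-carbon steel: M = 27.0 MN·m/kg
  nickel superalloy: M = 25.7 MN·m/kg
  aluminum alloy: M = 25.6 MN·m/kg
  GFRP laminate: M = 14.2 MN·m/kg
Silicon carbide has the largest M.

silicon carbide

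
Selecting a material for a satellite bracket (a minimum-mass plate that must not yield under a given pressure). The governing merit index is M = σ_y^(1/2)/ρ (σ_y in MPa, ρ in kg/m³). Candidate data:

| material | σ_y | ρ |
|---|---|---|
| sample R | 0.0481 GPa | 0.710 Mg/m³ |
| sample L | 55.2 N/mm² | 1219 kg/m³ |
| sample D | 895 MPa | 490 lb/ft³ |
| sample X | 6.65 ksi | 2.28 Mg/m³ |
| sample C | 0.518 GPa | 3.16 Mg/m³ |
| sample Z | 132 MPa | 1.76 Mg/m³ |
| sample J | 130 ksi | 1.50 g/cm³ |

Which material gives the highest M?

sample J

Convert each candidate to consistent units, then evaluate M:
  sample R: σ_y = 48.10 MPa, ρ = 710.0 kg/m³
  sample L: σ_y = 55.20 MPa, ρ = 1219 kg/m³
  sample D: σ_y = 895.0 MPa, ρ = 7849 kg/m³
  sample X: σ_y = 45.85 MPa, ρ = 2280 kg/m³
  sample C: σ_y = 518.0 MPa, ρ = 3160 kg/m³
  sample Z: σ_y = 132.0 MPa, ρ = 1760 kg/m³
  sample J: σ_y = 896.3 MPa, ρ = 1500 kg/m³
  sample J: M = 20.0×10⁻³
  sample R: M = 9.77×10⁻³
  sample C: M = 7.20×10⁻³
  sample Z: M = 6.53×10⁻³
  sample L: M = 6.09×10⁻³
  sample D: M = 3.81×10⁻³
  sample X: M = 2.97×10⁻³
The maximum is for sample J.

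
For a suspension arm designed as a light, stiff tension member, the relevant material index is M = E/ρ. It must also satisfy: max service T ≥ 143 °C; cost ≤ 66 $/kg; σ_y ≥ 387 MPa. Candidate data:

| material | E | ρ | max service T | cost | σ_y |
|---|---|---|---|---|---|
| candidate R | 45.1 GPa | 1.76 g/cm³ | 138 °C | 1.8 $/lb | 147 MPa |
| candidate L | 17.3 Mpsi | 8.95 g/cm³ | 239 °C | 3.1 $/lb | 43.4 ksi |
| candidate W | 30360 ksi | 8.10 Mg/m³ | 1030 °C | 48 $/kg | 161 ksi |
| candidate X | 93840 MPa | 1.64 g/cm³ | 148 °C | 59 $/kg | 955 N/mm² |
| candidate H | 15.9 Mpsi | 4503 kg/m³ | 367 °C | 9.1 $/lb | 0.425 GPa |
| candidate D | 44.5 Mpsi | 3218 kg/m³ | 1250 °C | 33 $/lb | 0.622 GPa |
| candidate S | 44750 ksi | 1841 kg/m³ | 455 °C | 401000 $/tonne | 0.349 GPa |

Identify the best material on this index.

Screen on constraints: max service T ≥ 143 °C; cost ≤ 66 $/kg; σ_y ≥ 387 MPa. Survivors: candidate W, candidate X, candidate H.
In SI units:
  candidate W: E = 209.3 GPa, ρ = 8100 kg/m³
  candidate X: E = 93.84 GPa, ρ = 1640 kg/m³
  candidate H: E = 109.6 GPa, ρ = 4503 kg/m³
  candidate X: M = 57.2 MN·m/kg
  candidate W: M = 25.8 MN·m/kg
  candidate H: M = 24.3 MN·m/kg
Highest index: candidate X.

candidate X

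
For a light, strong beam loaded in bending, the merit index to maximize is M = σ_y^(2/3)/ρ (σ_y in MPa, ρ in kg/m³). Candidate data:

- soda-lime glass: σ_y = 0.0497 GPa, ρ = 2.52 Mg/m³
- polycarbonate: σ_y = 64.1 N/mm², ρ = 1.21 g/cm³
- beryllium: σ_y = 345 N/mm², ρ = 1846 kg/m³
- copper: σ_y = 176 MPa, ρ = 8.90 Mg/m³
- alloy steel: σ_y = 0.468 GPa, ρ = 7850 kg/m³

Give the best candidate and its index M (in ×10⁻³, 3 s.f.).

Normalizing units and computing the index:
  soda-lime glass: σ_y = 49.70 MPa, ρ = 2520 kg/m³
  polycarbonate: σ_y = 64.10 MPa, ρ = 1210 kg/m³
  beryllium: σ_y = 345.0 MPa, ρ = 1846 kg/m³
  copper: σ_y = 176.0 MPa, ρ = 8900 kg/m³
  alloy steel: σ_y = 468.0 MPa, ρ = 7850 kg/m³
  beryllium: M = 26.6×10⁻³
  polycarbonate: M = 13.2×10⁻³
  alloy steel: M = 7.68×10⁻³
  soda-lime glass: M = 5.36×10⁻³
  copper: M = 3.53×10⁻³
The maximum is for beryllium.

beryllium, M = 26.6×10⁻³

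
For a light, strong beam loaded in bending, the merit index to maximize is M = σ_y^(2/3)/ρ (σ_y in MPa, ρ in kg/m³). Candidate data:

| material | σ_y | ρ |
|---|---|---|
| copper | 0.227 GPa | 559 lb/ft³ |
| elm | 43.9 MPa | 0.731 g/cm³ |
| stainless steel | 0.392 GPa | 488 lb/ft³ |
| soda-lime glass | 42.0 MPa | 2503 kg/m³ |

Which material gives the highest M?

elm

Putting every candidate on a common basis:
  copper: σ_y = 227.0 MPa, ρ = 8954 kg/m³
  elm: σ_y = 43.90 MPa, ρ = 731.0 kg/m³
  stainless steel: σ_y = 392.0 MPa, ρ = 7817 kg/m³
  soda-lime glass: σ_y = 42.00 MPa, ρ = 2503 kg/m³
  elm: M = 17.0×10⁻³
  stainless steel: M = 6.85×10⁻³
  soda-lime glass: M = 4.83×10⁻³
  copper: M = 4.16×10⁻³
Elm has the largest M.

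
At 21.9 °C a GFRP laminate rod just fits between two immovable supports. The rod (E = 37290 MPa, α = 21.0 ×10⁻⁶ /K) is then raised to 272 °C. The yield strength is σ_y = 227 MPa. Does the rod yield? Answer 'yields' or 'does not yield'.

E = 37290 MPa = 37.29 GPa.
ΔT = 250.1 K. Constrained thermal stress σ = E·α·ΔT = 37.29×10³ MPa × 21.0×10⁻⁶ × 250.1 = 196 MPa (compressive).
Compare to σ_y = 227 MPa: σ < σ_y, so it does not yield.

does not yield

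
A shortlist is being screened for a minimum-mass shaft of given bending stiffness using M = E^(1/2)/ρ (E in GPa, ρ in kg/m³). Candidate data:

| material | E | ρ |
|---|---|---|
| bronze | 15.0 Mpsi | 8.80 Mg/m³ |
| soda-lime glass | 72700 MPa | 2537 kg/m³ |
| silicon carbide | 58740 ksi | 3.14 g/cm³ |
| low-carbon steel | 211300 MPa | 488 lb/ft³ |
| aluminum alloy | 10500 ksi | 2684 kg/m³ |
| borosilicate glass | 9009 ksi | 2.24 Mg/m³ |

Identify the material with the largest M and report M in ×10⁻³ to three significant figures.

silicon carbide, M = 6.41×10⁻³

Convert each candidate to consistent units, then evaluate M:
  bronze: E = 103.4 GPa, ρ = 8800 kg/m³
  soda-lime glass: E = 72.70 GPa, ρ = 2537 kg/m³
  silicon carbide: E = 405.0 GPa, ρ = 3140 kg/m³
  low-carbon steel: E = 211.3 GPa, ρ = 7817 kg/m³
  aluminum alloy: E = 72.39 GPa, ρ = 2684 kg/m³
  borosilicate glass: E = 62.11 GPa, ρ = 2240 kg/m³
  silicon carbide: M = 6.41×10⁻³
  borosilicate glass: M = 3.52×10⁻³
  soda-lime glass: M = 3.36×10⁻³
  aluminum alloy: M = 3.17×10⁻³
  low-carbon steel: M = 1.86×10⁻³
  bronze: M = 1.16×10⁻³
Silicon carbide has the largest M.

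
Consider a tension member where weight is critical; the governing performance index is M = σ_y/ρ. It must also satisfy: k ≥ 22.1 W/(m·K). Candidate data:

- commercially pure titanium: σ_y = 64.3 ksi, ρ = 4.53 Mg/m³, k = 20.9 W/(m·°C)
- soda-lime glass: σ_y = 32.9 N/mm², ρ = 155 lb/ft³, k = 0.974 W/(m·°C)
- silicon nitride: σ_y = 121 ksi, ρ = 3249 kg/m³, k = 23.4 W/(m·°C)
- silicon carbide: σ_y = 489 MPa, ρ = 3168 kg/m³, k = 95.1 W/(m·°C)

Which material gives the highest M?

Screen on constraints: k ≥ 22.1 W/(m·K). Survivors: silicon nitride, silicon carbide.
Putting every candidate on a common basis:
  silicon nitride: σ_y = 834.3 MPa, ρ = 3249 kg/m³
  silicon carbide: σ_y = 489.0 MPa, ρ = 3168 kg/m³
  silicon nitride: M = 257 kN·m/kg
  silicon carbide: M = 154 kN·m/kg
Silicon nitride ranks first.

silicon nitride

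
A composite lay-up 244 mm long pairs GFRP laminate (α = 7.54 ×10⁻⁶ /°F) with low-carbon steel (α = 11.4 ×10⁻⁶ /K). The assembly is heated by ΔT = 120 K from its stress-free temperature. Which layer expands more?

GFRP laminate

GFRP laminate: α = 7.54×10⁻⁶/°F × 9/5 = 13.6×10⁻⁶/K.
α(GFRP laminate) = 13.6×10⁻⁶/K vs α(low-carbon steel) = 11.4×10⁻⁶/K.
Higher α expands more for the same ΔT: GFRP laminate.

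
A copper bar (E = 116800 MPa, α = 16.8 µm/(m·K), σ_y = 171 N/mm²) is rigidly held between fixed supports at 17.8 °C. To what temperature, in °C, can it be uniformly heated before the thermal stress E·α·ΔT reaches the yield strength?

E = 116800 MPa = 116.8 GPa.
σ_y = 171 N/mm² = 171.0 MPa.
E·α·ΔT = 171.0 MPa ⇒ ΔT = 171.0 / (116.8×10³ × 16.8×10⁻⁶) = 87.15 K.
T = 17.8 + 87.15 = 104.9 °C.

105 °C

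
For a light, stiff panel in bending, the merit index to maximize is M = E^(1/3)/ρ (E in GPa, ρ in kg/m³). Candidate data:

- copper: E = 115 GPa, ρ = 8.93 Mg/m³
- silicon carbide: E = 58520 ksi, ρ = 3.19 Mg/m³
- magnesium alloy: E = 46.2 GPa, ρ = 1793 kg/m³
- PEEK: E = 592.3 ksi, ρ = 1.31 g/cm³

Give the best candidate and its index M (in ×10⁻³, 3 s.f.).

silicon carbide, M = 2.32×10⁻³

After converting to SI:
  copper: E = 115.0 GPa, ρ = 8930 kg/m³
  silicon carbide: E = 403.5 GPa, ρ = 3190 kg/m³
  magnesium alloy: E = 46.20 GPa, ρ = 1793 kg/m³
  PEEK: E = 4.084 GPa, ρ = 1310 kg/m³
  silicon carbide: M = 2.32×10⁻³
  magnesium alloy: M = 2.00×10⁻³
  PEEK: M = 1.22×10⁻³
  copper: M = 0.545×10⁻³
Silicon carbide has the largest M.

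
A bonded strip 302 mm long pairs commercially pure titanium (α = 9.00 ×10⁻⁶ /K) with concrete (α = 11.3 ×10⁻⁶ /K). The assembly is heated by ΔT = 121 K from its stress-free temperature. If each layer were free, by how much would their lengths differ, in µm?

Δα = |9.00 − 11.3|×10⁻⁶/K = 2.30×10⁻⁶/K.
ΔL_mismatch = Δα·L·ΔT = 2.30×10⁻⁶ × 302.0 mm × 121.0 K = 84.0 µm.

84.0 µm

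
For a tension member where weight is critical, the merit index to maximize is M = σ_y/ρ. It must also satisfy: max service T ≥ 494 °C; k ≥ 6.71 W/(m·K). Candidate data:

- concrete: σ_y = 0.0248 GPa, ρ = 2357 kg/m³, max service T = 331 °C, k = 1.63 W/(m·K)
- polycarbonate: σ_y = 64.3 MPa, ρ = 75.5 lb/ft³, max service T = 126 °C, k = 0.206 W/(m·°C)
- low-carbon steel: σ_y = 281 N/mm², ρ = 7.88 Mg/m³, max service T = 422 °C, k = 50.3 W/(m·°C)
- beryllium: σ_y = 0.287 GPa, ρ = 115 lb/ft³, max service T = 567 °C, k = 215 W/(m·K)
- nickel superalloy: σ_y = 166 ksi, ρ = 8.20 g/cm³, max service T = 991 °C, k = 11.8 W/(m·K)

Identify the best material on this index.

beryllium

Screen on constraints: max service T ≥ 494 °C; k ≥ 6.71 W/(m·K). Survivors: beryllium, nickel superalloy.
Putting every candidate on a common basis:
  beryllium: σ_y = 287.0 MPa, ρ = 1842 kg/m³
  nickel superalloy: σ_y = 1145 MPa, ρ = 8200 kg/m³
  beryllium: M = 156 kN·m/kg
  nickel superalloy: M = 140 kN·m/kg
Highest index: beryllium.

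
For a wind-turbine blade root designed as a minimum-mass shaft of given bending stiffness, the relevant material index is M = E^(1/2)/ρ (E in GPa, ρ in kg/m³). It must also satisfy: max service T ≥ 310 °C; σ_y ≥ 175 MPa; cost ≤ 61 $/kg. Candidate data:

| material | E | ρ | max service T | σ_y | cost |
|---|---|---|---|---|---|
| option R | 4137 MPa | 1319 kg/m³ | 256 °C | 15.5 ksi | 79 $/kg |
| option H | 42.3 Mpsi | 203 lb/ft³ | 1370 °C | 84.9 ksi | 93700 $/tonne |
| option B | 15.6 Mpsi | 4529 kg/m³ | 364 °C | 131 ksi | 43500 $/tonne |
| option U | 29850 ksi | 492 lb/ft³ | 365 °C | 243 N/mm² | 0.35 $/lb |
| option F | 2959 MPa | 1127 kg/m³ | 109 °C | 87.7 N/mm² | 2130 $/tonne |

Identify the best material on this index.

Screen on constraints: max service T ≥ 310 °C; σ_y ≥ 175 MPa; cost ≤ 61 $/kg. Survivors: option B, option U.
Normalizing units and computing the index:
  option B: E = 107.6 GPa, ρ = 4529 kg/m³
  option U: E = 205.8 GPa, ρ = 7881 kg/m³
  option B: M = 2.29×10⁻³
  option U: M = 1.82×10⁻³
Highest index: option B.

option B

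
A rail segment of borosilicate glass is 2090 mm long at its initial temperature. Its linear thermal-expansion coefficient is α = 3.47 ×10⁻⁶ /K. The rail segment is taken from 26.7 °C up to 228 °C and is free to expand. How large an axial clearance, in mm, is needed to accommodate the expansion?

ΔT = 228 − 26.7 = 201.3 K.
ΔL = α·L₀·ΔT = 3.47×10⁻⁶ × 2090 mm × 201.3 K = 1.46 mm.

1.46 mm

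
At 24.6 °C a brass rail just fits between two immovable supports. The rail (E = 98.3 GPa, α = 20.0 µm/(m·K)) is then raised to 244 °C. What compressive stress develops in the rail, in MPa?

ΔT = 219.4 K. Constrained thermal stress σ = E·α·ΔT = 98.30×10³ MPa × 20.0×10⁻⁶ × 219.4 = 431 MPa (compressive).

431 MPa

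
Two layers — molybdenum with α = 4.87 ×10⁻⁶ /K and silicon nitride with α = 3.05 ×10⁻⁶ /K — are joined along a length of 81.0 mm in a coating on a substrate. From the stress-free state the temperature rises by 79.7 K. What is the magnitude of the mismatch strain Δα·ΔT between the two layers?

1.45×10⁻⁴

Δα = |4.87 − 3.05|×10⁻⁶/K = 1.82×10⁻⁶/K.
Mismatch strain = Δα·ΔT = 1.82×10⁻⁶ × 79.7 = 1.45×10⁻⁴.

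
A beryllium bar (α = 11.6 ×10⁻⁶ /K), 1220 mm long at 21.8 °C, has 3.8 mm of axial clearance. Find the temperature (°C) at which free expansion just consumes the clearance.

α·L₀·ΔT = 3.8 mm ⇒ ΔT = 3.8 / (11.6×10⁻⁶ × 1220.0) = 268.5 K.
T = 21.8 + 268.5 = 290.3 °C.

290 °C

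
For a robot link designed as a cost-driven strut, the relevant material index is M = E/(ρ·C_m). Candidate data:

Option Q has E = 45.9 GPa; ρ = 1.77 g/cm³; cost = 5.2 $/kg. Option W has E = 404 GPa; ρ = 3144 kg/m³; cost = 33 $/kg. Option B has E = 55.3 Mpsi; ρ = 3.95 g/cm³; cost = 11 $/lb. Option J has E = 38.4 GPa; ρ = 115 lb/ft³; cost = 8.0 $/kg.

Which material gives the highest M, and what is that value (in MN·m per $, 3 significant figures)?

Convert each candidate to consistent units, then evaluate M:
  option Q: E = 45.90 GPa, ρ = 1770 kg/m³, cost = 5.200 $/kg
  option W: E = 404.0 GPa, ρ = 3144 kg/m³, cost = 33.00 $/kg
  option B: E = 381.3 GPa, ρ = 3950 kg/m³, cost = 24.25 $/kg
  option J: E = 38.40 GPa, ρ = 1842 kg/m³, cost = 8.000 $/kg
  option Q: M = 4.99 MN·m per $
  option B: M = 3.98 MN·m per $
  option W: M = 3.89 MN·m per $
  option J: M = 2.61 MN·m per $
Highest index: option Q.

option Q, M = 4.99 MN·m per $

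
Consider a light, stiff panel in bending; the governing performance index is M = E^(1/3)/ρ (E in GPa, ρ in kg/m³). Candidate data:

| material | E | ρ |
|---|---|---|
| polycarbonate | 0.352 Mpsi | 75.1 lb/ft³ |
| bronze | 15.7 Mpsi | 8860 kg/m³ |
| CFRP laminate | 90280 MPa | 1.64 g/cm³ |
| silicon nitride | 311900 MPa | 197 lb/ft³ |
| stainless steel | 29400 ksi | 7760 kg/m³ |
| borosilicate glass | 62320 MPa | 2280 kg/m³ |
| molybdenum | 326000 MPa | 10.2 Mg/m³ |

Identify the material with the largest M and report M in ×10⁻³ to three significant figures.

Convert each candidate to consistent units, then evaluate M:
  polycarbonate: E = 2.427 GPa, ρ = 1203 kg/m³
  bronze: E = 108.2 GPa, ρ = 8860 kg/m³
  CFRP laminate: E = 90.28 GPa, ρ = 1640 kg/m³
  silicon nitride: E = 311.9 GPa, ρ = 3156 kg/m³
  stainless steel: E = 202.7 GPa, ρ = 7760 kg/m³
  borosilicate glass: E = 62.32 GPa, ρ = 2280 kg/m³
  molybdenum: E = 326.0 GPa, ρ = 10200 kg/m³
  CFRP laminate: M = 2.74×10⁻³
  silicon nitride: M = 2.15×10⁻³
  borosilicate glass: M = 1.74×10⁻³
  polycarbonate: M = 1.12×10⁻³
  stainless steel: M = 0.757×10⁻³
  molybdenum: M = 0.675×10⁻³
  bronze: M = 0.538×10⁻³
The maximum is for CFRP laminate.

CFRP laminate, M = 2.74×10⁻³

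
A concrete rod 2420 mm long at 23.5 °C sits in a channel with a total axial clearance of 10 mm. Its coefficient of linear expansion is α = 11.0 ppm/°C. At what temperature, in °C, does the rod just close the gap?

399 °C

α·L₀·ΔT = 10.0 mm ⇒ ΔT = 10.0 / (11.0×10⁻⁶ × 2420.0) = 375.7 K.
T = 23.5 + 375.7 = 399.2 °C.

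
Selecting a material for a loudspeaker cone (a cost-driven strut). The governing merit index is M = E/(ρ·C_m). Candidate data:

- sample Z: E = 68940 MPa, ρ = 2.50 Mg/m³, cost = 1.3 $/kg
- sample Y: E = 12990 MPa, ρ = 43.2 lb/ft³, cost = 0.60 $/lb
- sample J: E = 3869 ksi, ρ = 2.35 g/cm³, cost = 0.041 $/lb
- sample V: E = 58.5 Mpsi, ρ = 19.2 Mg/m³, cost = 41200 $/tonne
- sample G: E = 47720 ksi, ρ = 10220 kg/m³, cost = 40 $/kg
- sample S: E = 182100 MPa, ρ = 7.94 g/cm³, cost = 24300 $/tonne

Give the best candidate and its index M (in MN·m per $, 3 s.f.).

sample J, M = 126 MN·m per $

Putting every candidate on a common basis:
  sample Z: E = 68.94 GPa, ρ = 2500 kg/m³, cost = 1.300 $/kg
  sample Y: E = 12.99 GPa, ρ = 692.0 kg/m³, cost = 1.323 $/kg
  sample J: E = 26.68 GPa, ρ = 2350 kg/m³, cost = 0.09039 $/kg
  sample V: E = 403.3 GPa, ρ = 19200 kg/m³, cost = 41.20 $/kg
  sample G: E = 329.0 GPa, ρ = 10220 kg/m³, cost = 40.00 $/kg
  sample S: E = 182.1 GPa, ρ = 7940 kg/m³, cost = 24.30 $/kg
  sample J: M = 126 MN·m per $
  sample Z: M = 21.2 MN·m per $
  sample Y: M = 14.2 MN·m per $
  sample S: M = 0.944 MN·m per $
  sample G: M = 0.805 MN·m per $
  sample V: M = 0.510 MN·m per $
The maximum is for sample J.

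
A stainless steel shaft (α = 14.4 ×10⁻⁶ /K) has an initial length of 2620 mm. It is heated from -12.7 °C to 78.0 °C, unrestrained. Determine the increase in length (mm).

ΔT = 78.0 − (-12.7) = 90.70 K.
ΔL = α·L₀·ΔT = 14.4×10⁻⁶ × 2620 mm × 90.70 K = 3.42 mm.

3.42 mm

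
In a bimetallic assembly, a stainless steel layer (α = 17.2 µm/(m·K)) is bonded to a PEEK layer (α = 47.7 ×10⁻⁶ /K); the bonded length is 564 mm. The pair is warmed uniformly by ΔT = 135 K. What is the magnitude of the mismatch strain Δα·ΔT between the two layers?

4.12×10⁻³

Δα = |17.2 − 47.7|×10⁻⁶/K = 30.5×10⁻⁶/K.
Mismatch strain = Δα·ΔT = 30.5×10⁻⁶ × 135.0 = 4.12×10⁻³.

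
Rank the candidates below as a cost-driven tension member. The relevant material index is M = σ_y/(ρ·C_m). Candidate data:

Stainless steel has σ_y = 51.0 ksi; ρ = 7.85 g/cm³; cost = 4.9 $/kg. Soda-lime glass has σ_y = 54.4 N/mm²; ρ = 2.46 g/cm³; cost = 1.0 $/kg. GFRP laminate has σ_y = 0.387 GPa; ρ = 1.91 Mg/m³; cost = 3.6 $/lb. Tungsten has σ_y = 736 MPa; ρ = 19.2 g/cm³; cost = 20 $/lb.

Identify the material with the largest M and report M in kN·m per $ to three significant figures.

After converting to SI:
  stainless steel: σ_y = 351.6 MPa, ρ = 7850 kg/m³, cost = 4.900 $/kg
  soda-lime glass: σ_y = 54.40 MPa, ρ = 2460 kg/m³, cost = 1.000 $/kg
  GFRP laminate: σ_y = 387.0 MPa, ρ = 1910 kg/m³, cost = 7.937 $/kg
  tungsten: σ_y = 736.0 MPa, ρ = 19200 kg/m³, cost = 44.09 $/kg
  GFRP laminate: M = 25.5 kN·m per $
  soda-lime glass: M = 22.1 kN·m per $
  stainless steel: M = 9.14 kN·m per $
  tungsten: M = 0.869 kN·m per $
The maximum is for GFRP laminate.

GFRP laminate, M = 25.5 kN·m per $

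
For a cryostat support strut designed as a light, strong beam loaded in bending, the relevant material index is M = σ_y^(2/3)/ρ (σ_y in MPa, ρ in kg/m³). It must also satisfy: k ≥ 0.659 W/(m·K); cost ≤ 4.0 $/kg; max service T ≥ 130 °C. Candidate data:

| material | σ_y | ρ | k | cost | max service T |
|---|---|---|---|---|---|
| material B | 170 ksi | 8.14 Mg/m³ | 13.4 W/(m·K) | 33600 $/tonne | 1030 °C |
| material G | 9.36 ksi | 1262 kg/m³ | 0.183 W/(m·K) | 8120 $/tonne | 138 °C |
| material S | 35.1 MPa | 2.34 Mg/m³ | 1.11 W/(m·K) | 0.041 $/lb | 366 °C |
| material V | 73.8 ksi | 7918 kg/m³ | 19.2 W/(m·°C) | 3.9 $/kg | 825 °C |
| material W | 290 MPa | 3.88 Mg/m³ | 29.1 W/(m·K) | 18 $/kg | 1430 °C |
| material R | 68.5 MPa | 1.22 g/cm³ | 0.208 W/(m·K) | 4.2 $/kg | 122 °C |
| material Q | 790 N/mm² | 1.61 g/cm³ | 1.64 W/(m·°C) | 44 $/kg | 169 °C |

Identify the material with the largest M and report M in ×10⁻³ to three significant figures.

material V, M = 8.05×10⁻³

Screen on constraints: k ≥ 0.659 W/(m·K); cost ≤ 4.0 $/kg; max service T ≥ 130 °C. Survivors: material S, material V.
Normalizing units and computing the index:
  material S: σ_y = 35.10 MPa, ρ = 2340 kg/m³
  material V: σ_y = 508.8 MPa, ρ = 7918 kg/m³
  material V: M = 8.05×10⁻³
  material S: M = 4.58×10⁻³
The maximum is for material V.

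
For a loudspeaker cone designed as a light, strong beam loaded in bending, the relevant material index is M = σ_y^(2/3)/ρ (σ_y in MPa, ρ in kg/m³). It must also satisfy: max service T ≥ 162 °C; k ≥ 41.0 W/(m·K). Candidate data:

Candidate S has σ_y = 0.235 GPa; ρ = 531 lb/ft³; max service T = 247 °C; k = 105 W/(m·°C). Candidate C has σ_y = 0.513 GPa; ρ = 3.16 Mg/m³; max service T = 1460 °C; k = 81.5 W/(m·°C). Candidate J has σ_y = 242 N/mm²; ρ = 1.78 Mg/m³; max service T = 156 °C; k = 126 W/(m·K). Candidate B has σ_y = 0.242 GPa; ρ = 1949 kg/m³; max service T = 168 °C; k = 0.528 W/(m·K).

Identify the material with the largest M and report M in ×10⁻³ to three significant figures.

candidate C, M = 20.3×10⁻³

Screen on constraints: max service T ≥ 162 °C; k ≥ 41.0 W/(m·K). Survivors: candidate S, candidate C.
After converting to SI:
  candidate S: σ_y = 235.0 MPa, ρ = 8506 kg/m³
  candidate C: σ_y = 513.0 MPa, ρ = 3160 kg/m³
  candidate C: M = 20.3×10⁻³
  candidate S: M = 4.48×10⁻³
Candidate C has the largest M.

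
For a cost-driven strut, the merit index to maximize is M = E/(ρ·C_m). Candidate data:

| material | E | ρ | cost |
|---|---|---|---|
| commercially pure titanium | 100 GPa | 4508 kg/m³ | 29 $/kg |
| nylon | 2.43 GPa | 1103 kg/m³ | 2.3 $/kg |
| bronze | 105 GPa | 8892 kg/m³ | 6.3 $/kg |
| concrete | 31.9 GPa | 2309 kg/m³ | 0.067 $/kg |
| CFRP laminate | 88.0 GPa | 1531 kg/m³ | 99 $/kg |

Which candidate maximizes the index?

Per-candidate index values:
  concrete: M = 206 MN·m per $
  bronze: M = 1.87 MN·m per $
  nylon: M = 0.958 MN·m per $
  commercially pure titanium: M = 0.765 MN·m per $
  CFRP laminate: M = 0.581 MN·m per $
The maximum is for concrete.

concrete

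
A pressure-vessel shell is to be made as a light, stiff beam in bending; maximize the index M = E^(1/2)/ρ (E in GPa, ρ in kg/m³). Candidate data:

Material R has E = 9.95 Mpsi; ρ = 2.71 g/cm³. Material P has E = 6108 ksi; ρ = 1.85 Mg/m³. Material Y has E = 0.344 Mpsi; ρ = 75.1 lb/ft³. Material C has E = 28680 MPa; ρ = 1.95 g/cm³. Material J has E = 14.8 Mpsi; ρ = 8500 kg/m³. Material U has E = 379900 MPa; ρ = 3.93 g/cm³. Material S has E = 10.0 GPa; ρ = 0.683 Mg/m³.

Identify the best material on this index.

material U

Normalizing units and computing the index:
  material R: E = 68.60 GPa, ρ = 2710 kg/m³
  material P: E = 42.11 GPa, ρ = 1850 kg/m³
  material Y: E = 2.372 GPa, ρ = 1203 kg/m³
  material C: E = 28.68 GPa, ρ = 1950 kg/m³
  material J: E = 102.0 GPa, ρ = 8500 kg/m³
  material U: E = 379.9 GPa, ρ = 3930 kg/m³
  material S: E = 10.00 GPa, ρ = 683.0 kg/m³
  material U: M = 4.96×10⁻³
  material S: M = 4.63×10⁻³
  material P: M = 3.51×10⁻³
  material R: M = 3.06×10⁻³
  material C: M = 2.75×10⁻³
  material Y: M = 1.28×10⁻³
  material J: M = 1.19×10⁻³
The maximum is for material U.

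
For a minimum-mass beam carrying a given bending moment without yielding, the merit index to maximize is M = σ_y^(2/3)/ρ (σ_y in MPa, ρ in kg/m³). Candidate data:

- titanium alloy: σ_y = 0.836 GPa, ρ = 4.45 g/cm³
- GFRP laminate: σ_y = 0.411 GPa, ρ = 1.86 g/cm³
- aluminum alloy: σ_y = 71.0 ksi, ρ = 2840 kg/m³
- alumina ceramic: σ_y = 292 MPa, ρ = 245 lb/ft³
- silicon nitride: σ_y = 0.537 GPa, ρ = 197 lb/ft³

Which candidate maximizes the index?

GFRP laminate

After converting to SI:
  titanium alloy: σ_y = 836.0 MPa, ρ = 4450 kg/m³
  GFRP laminate: σ_y = 411.0 MPa, ρ = 1860 kg/m³
  aluminum alloy: σ_y = 489.5 MPa, ρ = 2840 kg/m³
  alumina ceramic: σ_y = 292.0 MPa, ρ = 3925 kg/m³
  silicon nitride: σ_y = 537.0 MPa, ρ = 3156 kg/m³
  GFRP laminate: M = 29.7×10⁻³
  aluminum alloy: M = 21.9×10⁻³
  silicon nitride: M = 20.9×10⁻³
  titanium alloy: M = 19.9×10⁻³
  alumina ceramic: M = 11.2×10⁻³
GFRP laminate has the largest M.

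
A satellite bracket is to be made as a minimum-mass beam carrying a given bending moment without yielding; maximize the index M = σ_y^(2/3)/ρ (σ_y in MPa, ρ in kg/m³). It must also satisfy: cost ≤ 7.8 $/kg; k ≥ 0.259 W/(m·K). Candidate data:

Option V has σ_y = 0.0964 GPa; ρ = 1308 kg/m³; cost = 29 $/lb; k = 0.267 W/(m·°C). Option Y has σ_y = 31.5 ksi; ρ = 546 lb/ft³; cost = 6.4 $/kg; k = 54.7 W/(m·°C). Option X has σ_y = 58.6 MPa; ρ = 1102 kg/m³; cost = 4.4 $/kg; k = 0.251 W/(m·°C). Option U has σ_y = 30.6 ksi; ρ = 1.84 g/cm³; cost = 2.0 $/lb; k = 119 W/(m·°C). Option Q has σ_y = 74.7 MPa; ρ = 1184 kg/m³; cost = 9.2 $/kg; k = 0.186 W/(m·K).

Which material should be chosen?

option U

Screen on constraints: cost ≤ 7.8 $/kg; k ≥ 0.259 W/(m·K). Survivors: option Y, option U.
Normalizing units and computing the index:
  option Y: σ_y = 217.2 MPa, ρ = 8746 kg/m³
  option U: σ_y = 211.0 MPa, ρ = 1840 kg/m³
  option U: M = 19.3×10⁻³
  option Y: M = 4.13×10⁻³
Option U has the largest M.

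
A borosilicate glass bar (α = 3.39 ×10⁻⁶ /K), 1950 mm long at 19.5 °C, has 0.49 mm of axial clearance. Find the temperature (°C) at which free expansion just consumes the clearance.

α·L₀·ΔT = 0.49 mm ⇒ ΔT = 0.49 / (3.39×10⁻⁶ × 1950.0) = 74.12 K.
T = 19.5 + 74.12 = 93.62 °C.

93.6 °C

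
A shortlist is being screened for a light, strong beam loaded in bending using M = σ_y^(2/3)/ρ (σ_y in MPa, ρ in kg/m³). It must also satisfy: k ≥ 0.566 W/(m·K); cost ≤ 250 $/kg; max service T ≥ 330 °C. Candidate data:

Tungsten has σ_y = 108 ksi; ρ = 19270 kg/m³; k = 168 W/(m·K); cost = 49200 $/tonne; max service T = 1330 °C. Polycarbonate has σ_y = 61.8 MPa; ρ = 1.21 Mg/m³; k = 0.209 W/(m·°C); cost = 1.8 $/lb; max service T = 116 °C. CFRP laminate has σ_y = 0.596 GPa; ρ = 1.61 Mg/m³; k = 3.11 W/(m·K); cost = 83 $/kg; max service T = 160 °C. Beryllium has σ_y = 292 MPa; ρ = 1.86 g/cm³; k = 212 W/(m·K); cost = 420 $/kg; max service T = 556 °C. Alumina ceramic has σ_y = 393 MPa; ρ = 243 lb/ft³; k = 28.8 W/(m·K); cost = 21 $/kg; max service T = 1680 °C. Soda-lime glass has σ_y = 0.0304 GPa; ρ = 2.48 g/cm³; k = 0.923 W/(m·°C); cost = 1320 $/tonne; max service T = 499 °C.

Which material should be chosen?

alumina ceramic

Screen on constraints: k ≥ 0.566 W/(m·K); cost ≤ 250 $/kg; max service T ≥ 330 °C. Survivors: tungsten, alumina ceramic, soda-lime glass.
In SI units:
  tungsten: σ_y = 744.6 MPa, ρ = 19270 kg/m³
  alumina ceramic: σ_y = 393.0 MPa, ρ = 3892 kg/m³
  soda-lime glass: σ_y = 30.40 MPa, ρ = 2480 kg/m³
  alumina ceramic: M = 13.8×10⁻³
  tungsten: M = 4.26×10⁻³
  soda-lime glass: M = 3.93×10⁻³
The maximum is for alumina ceramic.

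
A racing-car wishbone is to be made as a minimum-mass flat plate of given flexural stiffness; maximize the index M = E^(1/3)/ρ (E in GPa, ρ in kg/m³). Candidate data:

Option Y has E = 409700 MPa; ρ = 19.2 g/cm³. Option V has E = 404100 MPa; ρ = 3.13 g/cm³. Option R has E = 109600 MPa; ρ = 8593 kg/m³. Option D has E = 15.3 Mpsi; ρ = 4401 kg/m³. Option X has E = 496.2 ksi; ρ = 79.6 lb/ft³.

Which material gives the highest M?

option V

In SI units:
  option Y: E = 409.7 GPa, ρ = 19200 kg/m³
  option V: E = 404.1 GPa, ρ = 3130 kg/m³
  option R: E = 109.6 GPa, ρ = 8593 kg/m³
  option D: E = 105.5 GPa, ρ = 4401 kg/m³
  option X: E = 3.421 GPa, ρ = 1275 kg/m³
  option V: M = 2.36×10⁻³
  option X: M = 1.18×10⁻³
  option D: M = 1.07×10⁻³
  option R: M = 0.557×10⁻³
  option Y: M = 0.387×10⁻³
Highest index: option V.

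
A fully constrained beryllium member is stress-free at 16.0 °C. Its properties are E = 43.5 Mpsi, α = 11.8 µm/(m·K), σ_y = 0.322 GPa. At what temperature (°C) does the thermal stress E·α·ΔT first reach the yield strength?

E = 43.5 Mpsi = 299.9 GPa.
σ_y = 0.322 GPa = 322.0 MPa.
E·α·ΔT = 322.0 MPa ⇒ ΔT = 322.0 / (299.9×10³ × 11.8×10⁻⁶) = 90.98 K.
T = 16.0 + 90.98 = 107.0 °C.

107 °C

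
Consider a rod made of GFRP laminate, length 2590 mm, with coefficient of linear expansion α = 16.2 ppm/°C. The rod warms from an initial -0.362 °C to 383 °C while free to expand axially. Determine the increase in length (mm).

ΔT = 383 − (-0.362) = 383.4 K.
ΔL = α·L₀·ΔT = 16.2×10⁻⁶ × 2590 mm × 383.4 K = 16.1 mm.

16.1 mm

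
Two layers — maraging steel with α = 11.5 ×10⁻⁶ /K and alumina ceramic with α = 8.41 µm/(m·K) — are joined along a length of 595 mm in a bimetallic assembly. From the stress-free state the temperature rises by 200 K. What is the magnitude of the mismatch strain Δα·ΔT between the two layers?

Δα = |11.5 − 8.41|×10⁻⁶/K = 3.09×10⁻⁶/K.
Mismatch strain = Δα·ΔT = 3.09×10⁻⁶ × 200.0 = 6.18×10⁻⁴.

6.18×10⁻⁴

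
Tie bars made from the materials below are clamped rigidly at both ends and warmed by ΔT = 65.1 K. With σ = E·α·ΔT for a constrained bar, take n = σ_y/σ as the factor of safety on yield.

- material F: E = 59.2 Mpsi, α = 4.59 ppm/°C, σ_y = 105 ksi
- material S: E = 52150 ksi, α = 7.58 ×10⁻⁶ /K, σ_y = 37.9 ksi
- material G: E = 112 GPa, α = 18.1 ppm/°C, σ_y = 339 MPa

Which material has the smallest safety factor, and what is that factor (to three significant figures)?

material S, n = 1.47

Converting E to GPa, α to ×10⁻⁶/K, σ_y to MPa, then σ and n for each:
  material F: E = 408.2, α = 4.59, σ_y = 723.9 → σ = 122 MPa, n = 5.94
  material S: E = 359.6, α = 7.58, σ_y = 261.3 → σ = 177 MPa, n = 1.47
  material G: E = 112.0, α = 18.1, σ_y = 339.0 → σ = 132 MPa, n = 2.57
Material S has the lowest safety factor, n = 1.47.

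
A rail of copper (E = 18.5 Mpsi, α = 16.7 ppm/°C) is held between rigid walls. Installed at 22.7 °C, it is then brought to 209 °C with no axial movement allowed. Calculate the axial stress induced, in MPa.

397 MPa

E = 18.5 Mpsi = 127.6 GPa.
ΔT = 186.3 K. Constrained thermal stress σ = E·α·ΔT = 127.6×10³ MPa × 16.7×10⁻⁶ × 186.3 = 397 MPa (compressive).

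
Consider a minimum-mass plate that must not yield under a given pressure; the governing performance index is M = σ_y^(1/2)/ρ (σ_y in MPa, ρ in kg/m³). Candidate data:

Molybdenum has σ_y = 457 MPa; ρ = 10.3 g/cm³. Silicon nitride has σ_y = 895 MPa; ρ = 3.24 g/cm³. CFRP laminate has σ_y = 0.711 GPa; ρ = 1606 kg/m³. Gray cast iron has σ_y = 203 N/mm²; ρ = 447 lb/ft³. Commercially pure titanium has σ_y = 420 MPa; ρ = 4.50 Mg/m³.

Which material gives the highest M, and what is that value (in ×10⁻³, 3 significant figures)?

Convert each candidate to consistent units, then evaluate M:
  molybdenum: σ_y = 457.0 MPa, ρ = 10300 kg/m³
  silicon nitride: σ_y = 895.0 MPa, ρ = 3240 kg/m³
  CFRP laminate: σ_y = 711.0 MPa, ρ = 1606 kg/m³
  gray cast iron: σ_y = 203.0 MPa, ρ = 7160 kg/m³
  commercially pure titanium: σ_y = 420.0 MPa, ρ = 4500 kg/m³
  CFRP laminate: M = 16.6×10⁻³
  silicon nitride: M = 9.23×10⁻³
  commercially pure titanium: M = 4.55×10⁻³
  molybdenum: M = 2.08×10⁻³
  gray cast iron: M = 1.99×10⁻³
Highest index: CFRP laminate.

CFRP laminate, M = 16.6×10⁻³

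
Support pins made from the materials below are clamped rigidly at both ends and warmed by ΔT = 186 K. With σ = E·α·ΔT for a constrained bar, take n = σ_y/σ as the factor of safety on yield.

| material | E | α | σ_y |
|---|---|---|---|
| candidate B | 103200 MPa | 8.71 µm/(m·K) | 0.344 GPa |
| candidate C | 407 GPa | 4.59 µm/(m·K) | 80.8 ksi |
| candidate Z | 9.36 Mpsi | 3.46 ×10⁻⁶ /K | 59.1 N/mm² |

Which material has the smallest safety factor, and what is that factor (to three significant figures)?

In consistent units (E in GPa, α in ×10⁻⁶/K, σ_y in MPa):
  candidate B: E = 103.2, α = 8.71, σ_y = 344.0 → σ = 167 MPa, n = 2.06
  candidate C: E = 407.0, α = 4.59, σ_y = 557.1 → σ = 347 MPa, n = 1.60
  candidate Z: E = 64.53, α = 3.46, σ_y = 59.10 → σ = 41.5 MPa, n = 1.42
Smallest n: candidate Z with n = 1.42.

candidate Z, n = 1.42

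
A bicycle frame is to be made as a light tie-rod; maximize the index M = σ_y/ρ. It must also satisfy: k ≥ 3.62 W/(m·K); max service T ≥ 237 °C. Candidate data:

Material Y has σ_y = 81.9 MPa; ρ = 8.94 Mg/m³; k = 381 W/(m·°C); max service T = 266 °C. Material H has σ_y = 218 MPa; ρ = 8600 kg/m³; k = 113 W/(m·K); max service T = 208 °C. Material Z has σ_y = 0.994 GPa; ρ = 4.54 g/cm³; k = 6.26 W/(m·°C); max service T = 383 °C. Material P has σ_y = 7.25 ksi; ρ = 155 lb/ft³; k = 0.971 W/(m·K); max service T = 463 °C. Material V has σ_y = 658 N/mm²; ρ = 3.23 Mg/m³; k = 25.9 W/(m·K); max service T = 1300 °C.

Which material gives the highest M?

Screen on constraints: k ≥ 3.62 W/(m·K); max service T ≥ 237 °C. Survivors: material Y, material Z, material V.
In SI units:
  material Y: σ_y = 81.90 MPa, ρ = 8940 kg/m³
  material Z: σ_y = 994.0 MPa, ρ = 4540 kg/m³
  material V: σ_y = 658.0 MPa, ρ = 3230 kg/m³
  material Z: M = 219 kN·m/kg
  material V: M = 204 kN·m/kg
  material Y: M = 9.16 kN·m/kg
The maximum is for material Z.

material Z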